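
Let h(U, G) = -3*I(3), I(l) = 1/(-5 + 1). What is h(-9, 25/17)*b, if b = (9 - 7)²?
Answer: 3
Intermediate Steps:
I(l) = -¼ (I(l) = 1/(-4) = -¼)
b = 4 (b = 2² = 4)
h(U, G) = ¾ (h(U, G) = -3*(-¼) = ¾)
h(-9, 25/17)*b = (¾)*4 = 3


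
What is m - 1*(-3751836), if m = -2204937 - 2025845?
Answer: -478946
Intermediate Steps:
m = -4230782
m - 1*(-3751836) = -4230782 - 1*(-3751836) = -4230782 + 3751836 = -478946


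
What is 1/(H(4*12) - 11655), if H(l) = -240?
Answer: -1/11895 ≈ -8.4069e-5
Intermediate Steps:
1/(H(4*12) - 11655) = 1/(-240 - 11655) = 1/(-11895) = -1/11895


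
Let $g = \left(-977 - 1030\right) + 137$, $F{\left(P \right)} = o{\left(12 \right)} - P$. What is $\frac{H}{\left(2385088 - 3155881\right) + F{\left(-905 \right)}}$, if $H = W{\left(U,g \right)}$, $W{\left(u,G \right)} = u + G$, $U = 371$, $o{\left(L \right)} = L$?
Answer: $\frac{1499}{769876} \approx 0.0019471$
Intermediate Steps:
$F{\left(P \right)} = 12 - P$
$g = -1870$ ($g = -2007 + 137 = -1870$)
$W{\left(u,G \right)} = G + u$
$H = -1499$ ($H = -1870 + 371 = -1499$)
$\frac{H}{\left(2385088 - 3155881\right) + F{\left(-905 \right)}} = - \frac{1499}{\left(2385088 - 3155881\right) + \left(12 - -905\right)} = - \frac{1499}{-770793 + \left(12 + 905\right)} = - \frac{1499}{-770793 + 917} = - \frac{1499}{-769876} = \left(-1499\right) \left(- \frac{1}{769876}\right) = \frac{1499}{769876}$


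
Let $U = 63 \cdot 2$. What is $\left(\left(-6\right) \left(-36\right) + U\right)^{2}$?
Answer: $116964$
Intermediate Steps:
$U = 126$
$\left(\left(-6\right) \left(-36\right) + U\right)^{2} = \left(\left(-6\right) \left(-36\right) + 126\right)^{2} = \left(216 + 126\right)^{2} = 342^{2} = 116964$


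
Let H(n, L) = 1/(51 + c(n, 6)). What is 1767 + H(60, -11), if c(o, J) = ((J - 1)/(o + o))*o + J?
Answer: 210275/119 ≈ 1767.0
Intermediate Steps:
c(o, J) = -1/2 + 3*J/2 (c(o, J) = ((-1 + J)/((2*o)))*o + J = ((-1 + J)*(1/(2*o)))*o + J = ((-1 + J)/(2*o))*o + J = (-1/2 + J/2) + J = -1/2 + 3*J/2)
H(n, L) = 2/119 (H(n, L) = 1/(51 + (-1/2 + (3/2)*6)) = 1/(51 + (-1/2 + 9)) = 1/(51 + 17/2) = 1/(119/2) = 2/119)
1767 + H(60, -11) = 1767 + 2/119 = 210275/119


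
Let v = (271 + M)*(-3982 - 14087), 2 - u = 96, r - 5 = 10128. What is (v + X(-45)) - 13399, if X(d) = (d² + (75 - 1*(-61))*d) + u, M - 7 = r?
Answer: -188133947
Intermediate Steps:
r = 10133 (r = 5 + 10128 = 10133)
u = -94 (u = 2 - 1*96 = 2 - 96 = -94)
M = 10140 (M = 7 + 10133 = 10140)
v = -188116359 (v = (271 + 10140)*(-3982 - 14087) = 10411*(-18069) = -188116359)
X(d) = -94 + d² + 136*d (X(d) = (d² + (75 - 1*(-61))*d) - 94 = (d² + (75 + 61)*d) - 94 = (d² + 136*d) - 94 = -94 + d² + 136*d)
(v + X(-45)) - 13399 = (-188116359 + (-94 + (-45)² + 136*(-45))) - 13399 = (-188116359 + (-94 + 2025 - 6120)) - 13399 = (-188116359 - 4189) - 13399 = -188120548 - 13399 = -188133947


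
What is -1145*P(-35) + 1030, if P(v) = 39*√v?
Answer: 1030 - 44655*I*√35 ≈ 1030.0 - 2.6418e+5*I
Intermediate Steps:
-1145*P(-35) + 1030 = -44655*√(-35) + 1030 = -44655*I*√35 + 1030 = 1030 - 44655*I*√35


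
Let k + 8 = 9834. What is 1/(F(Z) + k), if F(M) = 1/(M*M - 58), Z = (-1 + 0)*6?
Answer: 22/216171 ≈ 0.00010177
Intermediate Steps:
k = 9826 (k = -8 + 9834 = 9826)
Z = -6 (Z = -1*6 = -6)
F(M) = 1/(-58 + M²) (F(M) = 1/(M² - 58) = 1/(-58 + M²))
1/(F(Z) + k) = 1/(1/(-58 + (-6)²) + 9826) = 1/(1/(-58 + 36) + 9826) = 1/(1/(-22) + 9826) = 1/(-1/22 + 9826) = 1/(216171/22) = 22/216171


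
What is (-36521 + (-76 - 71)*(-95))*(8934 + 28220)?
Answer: -838045624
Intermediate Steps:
(-36521 + (-76 - 71)*(-95))*(8934 + 28220) = (-36521 - 147*(-95))*37154 = (-36521 + 13965)*37154 = -22556*37154 = -838045624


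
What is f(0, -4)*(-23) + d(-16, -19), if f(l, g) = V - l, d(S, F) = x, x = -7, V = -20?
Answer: 453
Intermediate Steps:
d(S, F) = -7
f(l, g) = -20 - l
f(0, -4)*(-23) + d(-16, -19) = (-20 - 1*0)*(-23) - 7 = (-20 + 0)*(-23) - 7 = -20*(-23) - 7 = 460 - 7 = 453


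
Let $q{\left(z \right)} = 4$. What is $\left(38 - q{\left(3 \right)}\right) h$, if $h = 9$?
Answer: $306$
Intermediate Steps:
$\left(38 - q{\left(3 \right)}\right) h = \left(38 - 4\right) 9 = 34 \cdot 9 = 306$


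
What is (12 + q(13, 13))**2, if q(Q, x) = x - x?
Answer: 144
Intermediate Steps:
q(Q, x) = 0
(12 + q(13, 13))**2 = (12 + 0)**2 = 12**2 = 144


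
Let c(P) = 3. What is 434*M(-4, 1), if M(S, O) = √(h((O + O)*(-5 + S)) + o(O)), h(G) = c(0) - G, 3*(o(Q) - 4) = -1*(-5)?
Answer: 1736*√15/3 ≈ 2241.2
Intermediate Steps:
o(Q) = 17/3 (o(Q) = 4 + (-1*(-5))/3 = 4 + (⅓)*5 = 4 + 5/3 = 17/3)
h(G) = 3 - G
M(S, O) = √(26/3 - 2*O*(-5 + S)) (M(S, O) = √((3 - (O + O)*(-5 + S)) + 17/3) = √((3 - 2*O*(-5 + S)) + 17/3) = √(26/3 - 2*O*(-5 + S)))
434*M(-4, 1) = 434*(√6*√(13 - 3*1*(-5 - 4))/3) = 434*(√6*√(13 - 3*1*(-9))/3) = 434*(√6*√(13 + 27)/3) = 434*(√6*√40/3) = 434*(√6*(2*√10)/3) = 434*(4*√15/3) = 1736*√15/3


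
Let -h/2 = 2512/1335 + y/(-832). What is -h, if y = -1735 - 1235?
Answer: 3027467/277680 ≈ 10.903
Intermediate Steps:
y = -2970
h = -3027467/277680 (h = -2*(2512/1335 - 2970/(-832)) = -2*(2512*(1/1335) - 2970*(-1/832)) = -2*(2512/1335 + 1485/416) = -2*3027467/555360 = -3027467/277680 ≈ -10.903)
-h = -1*(-3027467/277680) = 3027467/277680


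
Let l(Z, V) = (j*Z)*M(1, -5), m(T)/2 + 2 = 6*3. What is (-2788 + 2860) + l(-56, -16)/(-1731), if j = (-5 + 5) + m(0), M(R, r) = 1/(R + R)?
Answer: 125528/1731 ≈ 72.518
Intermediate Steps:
m(T) = 32 (m(T) = -4 + 2*(6*3) = -4 + 2*18 = -4 + 36 = 32)
M(R, r) = 1/(2*R)
j = 32 (j = (-5 + 5) + 32 = 0 + 32 = 32)
l(Z, V) = 16*Z (l(Z, V) = (32*Z)*((1/2)/1) = (32*Z)*((1/2)*1) = (32*Z)*(1/2) = 16*Z)
(-2788 + 2860) + l(-56, -16)/(-1731) = (-2788 + 2860) + (16*(-56))/(-1731) = 72 - 896*(-1/1731) = 72 + 896/1731 = 125528/1731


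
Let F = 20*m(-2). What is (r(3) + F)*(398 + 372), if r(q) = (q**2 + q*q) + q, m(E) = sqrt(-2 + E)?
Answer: 16170 + 30800*I ≈ 16170.0 + 30800.0*I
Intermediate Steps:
F = 40*I (F = 20*sqrt(-2 - 2) = 20*sqrt(-4) = 20*(2*I) = 40*I ≈ 40.0*I)
r(q) = q + 2*q**2 (r(q) = (q**2 + q**2) + q = 2*q**2 + q = q + 2*q**2)
(r(3) + F)*(398 + 372) = (3*(1 + 2*3) + 40*I)*(398 + 372) = (3*(1 + 6) + 40*I)*770 = (3*7 + 40*I)*770 = (21 + 40*I)*770 = 16170 + 30800*I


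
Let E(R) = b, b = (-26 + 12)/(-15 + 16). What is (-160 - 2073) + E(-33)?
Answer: -2247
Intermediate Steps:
b = -14 (b = -14/1 = -14*1 = -14)
E(R) = -14
(-160 - 2073) + E(-33) = (-160 - 2073) - 14 = -2233 - 14 = -2247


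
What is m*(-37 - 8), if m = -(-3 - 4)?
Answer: -315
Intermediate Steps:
m = 7 (m = -1*(-7) = 7)
m*(-37 - 8) = 7*(-37 - 8) = 7*(-45) = -315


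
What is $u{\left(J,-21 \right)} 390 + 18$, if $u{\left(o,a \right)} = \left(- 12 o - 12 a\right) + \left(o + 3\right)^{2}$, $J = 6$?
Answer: $101808$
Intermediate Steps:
$u{\left(o,a \right)} = \left(3 + o\right)^{2} - 12 a - 12 o$ ($u{\left(o,a \right)} = \left(- 12 a - 12 o\right) + \left(3 + o\right)^{2} = \left(3 + o\right)^{2} - 12 a - 12 o$)
$u{\left(J,-21 \right)} 390 + 18 = \left(\left(3 + 6\right)^{2} - -252 - 72\right) 390 + 18 = \left(9^{2} + 252 - 72\right) 390 + 18 = \left(81 + 252 - 72\right) 390 + 18 = 261 \cdot 390 + 18 = 101790 + 18 = 101808$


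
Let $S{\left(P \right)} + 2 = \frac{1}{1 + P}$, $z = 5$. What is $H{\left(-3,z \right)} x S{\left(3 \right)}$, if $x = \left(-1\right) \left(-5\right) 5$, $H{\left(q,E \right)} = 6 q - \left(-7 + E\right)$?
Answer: $700$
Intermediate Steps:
$S{\left(P \right)} = -2 + \frac{1}{1 + P}$
$H{\left(q,E \right)} = 7 - E + 6 q$
$x = 25$ ($x = 5 \cdot 5 = 25$)
$H{\left(-3,z \right)} x S{\left(3 \right)} = \left(7 - 5 + 6 \left(-3\right)\right) 25 \frac{-1 - 6}{1 + 3} = \left(7 - 5 - 18\right) 25 \frac{-1 - 6}{4} = \left(-16\right) 25 \cdot \frac{1}{4} \left(-7\right) = \left(-400\right) \left(- \frac{7}{4}\right) = 700$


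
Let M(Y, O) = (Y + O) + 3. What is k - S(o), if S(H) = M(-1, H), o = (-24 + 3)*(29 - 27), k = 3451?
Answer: 3491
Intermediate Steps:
M(Y, O) = 3 + O + Y (M(Y, O) = (O + Y) + 3 = 3 + O + Y)
o = -42 (o = -21*2 = -42)
S(H) = 2 + H (S(H) = 3 + H - 1 = 2 + H)
k - S(o) = 3451 - (2 - 42) = 3451 - 1*(-40) = 3451 + 40 = 3491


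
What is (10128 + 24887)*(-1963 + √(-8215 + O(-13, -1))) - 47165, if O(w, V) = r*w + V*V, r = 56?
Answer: -68781610 + 35015*I*√8942 ≈ -6.8782e+7 + 3.3111e+6*I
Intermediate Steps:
O(w, V) = V² + 56*w (O(w, V) = 56*w + V*V = 56*w + V² = V² + 56*w)
(10128 + 24887)*(-1963 + √(-8215 + O(-13, -1))) - 47165 = (10128 + 24887)*(-1963 + √(-8215 + ((-1)² + 56*(-13)))) - 47165 = 35015*(-1963 + √(-8215 + (1 - 728))) - 47165 = 35015*(-1963 + √(-8215 - 727)) - 47165 = 35015*(-1963 + √(-8942)) - 47165 = 35015*(-1963 + I*√8942) - 47165 = (-68734445 + 35015*I*√8942) - 47165 = -68781610 + 35015*I*√8942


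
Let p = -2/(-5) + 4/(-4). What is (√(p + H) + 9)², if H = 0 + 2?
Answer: (45 + √35)²/25 ≈ 103.70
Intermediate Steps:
H = 2
p = -⅗ (p = -2*(-⅕) + 4*(-¼) = ⅖ - 1 = -⅗ ≈ -0.60000)
(√(p + H) + 9)² = (√(-⅗ + 2) + 9)² = (√(7/5) + 9)² = (√35/5 + 9)² = (9 + √35/5)²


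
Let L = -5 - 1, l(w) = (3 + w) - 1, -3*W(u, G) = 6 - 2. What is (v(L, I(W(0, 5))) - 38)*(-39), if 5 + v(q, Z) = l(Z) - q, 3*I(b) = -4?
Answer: 1417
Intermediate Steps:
W(u, G) = -4/3 (W(u, G) = -(6 - 2)/3 = -⅓*4 = -4/3)
l(w) = 2 + w
I(b) = -4/3 (I(b) = (⅓)*(-4) = -4/3)
L = -6
v(q, Z) = -3 + Z - q (v(q, Z) = -5 + ((2 + Z) - q) = -5 + (2 + Z - q) = -3 + Z - q)
(v(L, I(W(0, 5))) - 38)*(-39) = ((-3 - 4/3 - 1*(-6)) - 38)*(-39) = ((-3 - 4/3 + 6) - 38)*(-39) = (5/3 - 38)*(-39) = -109/3*(-39) = 1417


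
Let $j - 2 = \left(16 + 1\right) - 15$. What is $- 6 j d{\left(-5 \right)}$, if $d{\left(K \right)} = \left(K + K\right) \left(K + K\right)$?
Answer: $-2400$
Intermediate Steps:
$d{\left(K \right)} = 4 K^{2}$ ($d{\left(K \right)} = 2 K 2 K = 4 K^{2}$)
$j = 4$ ($j = 2 + \left(\left(16 + 1\right) - 15\right) = 2 + \left(17 - 15\right) = 2 + 2 = 4$)
$- 6 j d{\left(-5 \right)} = \left(-6\right) 4 \cdot 4 \left(-5\right)^{2} = - 24 \cdot 4 \cdot 25 = \left(-24\right) 100 = -2400$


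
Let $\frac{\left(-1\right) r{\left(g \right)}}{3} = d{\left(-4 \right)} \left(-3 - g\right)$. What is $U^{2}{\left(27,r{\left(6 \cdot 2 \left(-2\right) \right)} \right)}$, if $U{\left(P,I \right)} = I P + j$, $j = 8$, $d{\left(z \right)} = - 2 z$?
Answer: $184960000$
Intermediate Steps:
$r{\left(g \right)} = 72 + 24 g$ ($r{\left(g \right)} = - 3 \left(-2\right) \left(-4\right) \left(-3 - g\right) = - 3 \cdot 8 \left(-3 - g\right) = - 3 \left(-24 - 8 g\right) = 72 + 24 g$)
$U{\left(P,I \right)} = 8 + I P$ ($U{\left(P,I \right)} = I P + 8 = 8 + I P$)
$U^{2}{\left(27,r{\left(6 \cdot 2 \left(-2\right) \right)} \right)} = \left(8 + \left(72 + 24 \cdot 6 \cdot 2 \left(-2\right)\right) 27\right)^{2} = \left(8 + \left(72 + 24 \cdot 12 \left(-2\right)\right) 27\right)^{2} = \left(8 + \left(72 + 24 \left(-24\right)\right) 27\right)^{2} = \left(8 + \left(72 - 576\right) 27\right)^{2} = \left(8 - 13608\right)^{2} = \left(-13600\right)^{2} = 184960000$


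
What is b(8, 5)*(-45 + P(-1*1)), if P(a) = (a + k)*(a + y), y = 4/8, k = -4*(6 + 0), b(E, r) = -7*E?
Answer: 1820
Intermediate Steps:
k = -24 (k = -4*6 = -24)
y = ½ (y = 4*(⅛) = ½ ≈ 0.50000)
P(a) = (½ + a)*(-24 + a) (P(a) = (a - 24)*(a + ½) = (-24 + a)*(½ + a) = (½ + a)*(-24 + a))
b(8, 5)*(-45 + P(-1*1)) = (-7*8)*(-45 + (-12 + (-1*1)² - (-47)/2)) = -56*(-45 + (-12 + (-1)² - 47/2*(-1))) = -56*(-45 + (-12 + 1 + 47/2)) = -56*(-45 + 25/2) = -56*(-65/2) = 1820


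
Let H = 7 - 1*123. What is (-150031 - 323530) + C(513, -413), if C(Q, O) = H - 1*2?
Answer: -473679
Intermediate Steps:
H = -116 (H = 7 - 123 = -116)
C(Q, O) = -118 (C(Q, O) = -116 - 1*2 = -116 - 2 = -118)
(-150031 - 323530) + C(513, -413) = (-150031 - 323530) - 118 = -473561 - 118 = -473679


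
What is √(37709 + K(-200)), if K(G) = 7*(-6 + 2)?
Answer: 7*√769 ≈ 194.12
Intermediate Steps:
K(G) = -28 (K(G) = 7*(-4) = -28)
√(37709 + K(-200)) = √(37709 - 28) = √37681 = 7*√769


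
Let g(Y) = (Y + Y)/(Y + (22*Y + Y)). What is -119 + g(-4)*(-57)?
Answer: -495/4 ≈ -123.75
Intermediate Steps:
g(Y) = 1/12 (g(Y) = (2*Y)/(Y + 23*Y) = (2*Y)/((24*Y)) = (2*Y)*(1/(24*Y)) = 1/12)
-119 + g(-4)*(-57) = -119 + (1/12)*(-57) = -119 - 19/4 = -495/4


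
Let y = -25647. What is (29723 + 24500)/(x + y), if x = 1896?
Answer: -4171/1827 ≈ -2.2830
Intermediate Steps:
(29723 + 24500)/(x + y) = (29723 + 24500)/(1896 - 25647) = 54223/(-23751) = 54223*(-1/23751) = -4171/1827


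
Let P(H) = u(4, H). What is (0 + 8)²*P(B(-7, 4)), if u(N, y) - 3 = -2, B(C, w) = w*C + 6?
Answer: 64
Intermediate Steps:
B(C, w) = 6 + C*w (B(C, w) = C*w + 6 = 6 + C*w)
u(N, y) = 1 (u(N, y) = 3 - 2 = 1)
P(H) = 1
(0 + 8)²*P(B(-7, 4)) = (0 + 8)²*1 = 8²*1 = 64*1 = 64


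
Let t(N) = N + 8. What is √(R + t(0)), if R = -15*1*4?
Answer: 2*I*√13 ≈ 7.2111*I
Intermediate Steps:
t(N) = 8 + N
R = -60 (R = -15*4 = -60)
√(R + t(0)) = √(-60 + (8 + 0)) = √(-60 + 8) = √(-52) = 2*I*√13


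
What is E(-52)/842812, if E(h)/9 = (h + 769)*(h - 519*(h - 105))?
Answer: 525474243/842812 ≈ 623.48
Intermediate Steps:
E(h) = 9*(769 + h)*(54495 - 518*h) (E(h) = 9*((h + 769)*(h - 519*(h - 105))) = 9*((769 + h)*(h - 519*(-105 + h))) = 9*((769 + h)*(h + (54495 - 519*h))) = 9*((769 + h)*(54495 - 518*h)) = 9*(769 + h)*(54495 - 518*h))
E(-52)/842812 = (377159895 - 3094623*(-52) - 4662*(-52)**2)/842812 = (377159895 + 160920396 - 4662*2704)*(1/842812) = (377159895 + 160920396 - 12606048)*(1/842812) = 525474243*(1/842812) = 525474243/842812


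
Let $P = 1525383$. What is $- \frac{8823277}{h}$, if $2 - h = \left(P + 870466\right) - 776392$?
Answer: $\frac{8823277}{1619455} \approx 5.4483$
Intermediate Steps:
$h = -1619455$ ($h = 2 - \left(\left(1525383 + 870466\right) - 776392\right) = 2 - \left(2395849 - 776392\right) = 2 - 1619457 = -1619455$)
$- \frac{8823277}{h} = - \frac{8823277}{-1619455} = \left(-8823277\right) \left(- \frac{1}{1619455}\right) = \frac{8823277}{1619455}$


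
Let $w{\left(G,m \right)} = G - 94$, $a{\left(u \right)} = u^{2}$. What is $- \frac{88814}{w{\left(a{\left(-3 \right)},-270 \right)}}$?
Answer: $\frac{88814}{85} \approx 1044.9$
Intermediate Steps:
$w{\left(G,m \right)} = -94 + G$ ($w{\left(G,m \right)} = G - 94 = -94 + G$)
$- \frac{88814}{w{\left(a{\left(-3 \right)},-270 \right)}} = - \frac{88814}{-94 + \left(-3\right)^{2}} = - \frac{88814}{-94 + 9} = - \frac{88814}{-85} = \left(-88814\right) \left(- \frac{1}{85}\right) = \frac{88814}{85}$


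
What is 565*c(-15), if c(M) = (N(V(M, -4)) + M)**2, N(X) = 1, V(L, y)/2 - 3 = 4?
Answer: 110740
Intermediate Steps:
V(L, y) = 14 (V(L, y) = 6 + 2*4 = 6 + 8 = 14)
c(M) = (1 + M)**2
565*c(-15) = 565*(1 - 15)**2 = 565*(-14)**2 = 565*196 = 110740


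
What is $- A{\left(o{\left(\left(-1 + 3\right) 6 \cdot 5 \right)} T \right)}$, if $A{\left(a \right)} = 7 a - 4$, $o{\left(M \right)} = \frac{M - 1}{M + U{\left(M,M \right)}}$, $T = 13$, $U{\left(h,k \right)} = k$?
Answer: $- \frac{4889}{120} \approx -40.742$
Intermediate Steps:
$o{\left(M \right)} = \frac{-1 + M}{2 M}$ ($o{\left(M \right)} = \frac{M - 1}{M + M} = \frac{-1 + M}{2 M}$)
$A{\left(a \right)} = -4 + 7 a$
$- A{\left(o{\left(\left(-1 + 3\right) 6 \cdot 5 \right)} T \right)} = - (-4 + 7 \frac{-1 + \left(-1 + 3\right) 6 \cdot 5}{2 \left(-1 + 3\right) 6 \cdot 5} \cdot 13) = - (-4 + 7 \frac{-1 + 2 \cdot 6 \cdot 5}{2 \cdot 2 \cdot 6 \cdot 5} \cdot 13) = - (-4 + 7 \frac{-1 + 12 \cdot 5}{2 \cdot 12 \cdot 5} \cdot 13) = - (-4 + 7 \frac{-1 + 60}{2 \cdot 60} \cdot 13) = - (-4 + 7 \cdot \frac{1}{2} \cdot \frac{1}{60} \cdot 59 \cdot 13) = - (-4 + 7 \cdot \frac{59}{120} \cdot 13) = - (-4 + 7 \cdot \frac{767}{120}) = - (-4 + \frac{5369}{120}) = \left(-1\right) \frac{4889}{120} = - \frac{4889}{120}$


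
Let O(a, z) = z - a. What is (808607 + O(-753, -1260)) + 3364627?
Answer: 4172727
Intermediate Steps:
(808607 + O(-753, -1260)) + 3364627 = (808607 + (-1260 - 1*(-753))) + 3364627 = (808607 + (-1260 + 753)) + 3364627 = (808607 - 507) + 3364627 = 808100 + 3364627 = 4172727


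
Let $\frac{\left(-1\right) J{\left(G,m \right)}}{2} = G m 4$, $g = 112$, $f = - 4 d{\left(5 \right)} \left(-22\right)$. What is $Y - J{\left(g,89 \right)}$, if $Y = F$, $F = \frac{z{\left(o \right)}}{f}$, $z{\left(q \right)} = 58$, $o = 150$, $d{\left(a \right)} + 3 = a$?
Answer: $\frac{7017501}{88} \approx 79744.0$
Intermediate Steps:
$d{\left(a \right)} = -3 + a$
$f = 176$ ($f = - 4 \left(-3 + 5\right) \left(-22\right) = \left(-4\right) 2 \left(-22\right) = \left(-8\right) \left(-22\right) = 176$)
$F = \frac{29}{88}$ ($F = \frac{58}{176} = 58 \cdot \frac{1}{176} = \frac{29}{88} \approx 0.32955$)
$J{\left(G,m \right)} = - 8 G m$ ($J{\left(G,m \right)} = - 2 G m 4 = - 2 \cdot 4 G m = - 8 G m$)
$Y = \frac{29}{88} \approx 0.32955$
$Y - J{\left(g,89 \right)} = \frac{29}{88} - \left(-8\right) 112 \cdot 89 = \frac{29}{88} - -79744 = \frac{29}{88} + 79744 = \frac{7017501}{88}$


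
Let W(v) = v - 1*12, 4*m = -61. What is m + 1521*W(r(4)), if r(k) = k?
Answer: -48733/4 ≈ -12183.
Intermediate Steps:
m = -61/4 (m = (¼)*(-61) = -61/4 ≈ -15.250)
W(v) = -12 + v (W(v) = v - 12 = -12 + v)
m + 1521*W(r(4)) = -61/4 + 1521*(-12 + 4) = -61/4 + 1521*(-8) = -61/4 - 12168 = -48733/4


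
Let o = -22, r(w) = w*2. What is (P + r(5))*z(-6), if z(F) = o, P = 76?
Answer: -1892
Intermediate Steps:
r(w) = 2*w
z(F) = -22
(P + r(5))*z(-6) = (76 + 2*5)*(-22) = (76 + 10)*(-22) = 86*(-22) = -1892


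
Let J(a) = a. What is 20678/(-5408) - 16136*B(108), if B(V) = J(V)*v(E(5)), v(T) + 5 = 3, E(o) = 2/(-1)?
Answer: 9424446365/2704 ≈ 3.4854e+6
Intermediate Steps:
E(o) = -2 (E(o) = 2*(-1) = -2)
v(T) = -2 (v(T) = -5 + 3 = -2)
B(V) = -2*V (B(V) = V*(-2) = -2*V)
20678/(-5408) - 16136*B(108) = 20678/(-5408) - 16136*(-2*108) = 20678*(-1/5408) - 16136/(1/(-216)) = -10339/2704 - 16136/(-1/216) = -10339/2704 - 16136*(-216) = -10339/2704 + 3485376 = 9424446365/2704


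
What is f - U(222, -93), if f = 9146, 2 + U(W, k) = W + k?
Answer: 9019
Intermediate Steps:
U(W, k) = -2 + W + k (U(W, k) = -2 + (W + k) = -2 + W + k)
f - U(222, -93) = 9146 - (-2 + 222 - 93) = 9146 - 1*127 = 9146 - 127 = 9019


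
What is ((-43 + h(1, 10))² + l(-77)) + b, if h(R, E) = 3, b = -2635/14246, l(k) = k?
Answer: 1276119/838 ≈ 1522.8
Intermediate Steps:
b = -155/838 (b = -2635*1/14246 = -155/838 ≈ -0.18496)
((-43 + h(1, 10))² + l(-77)) + b = ((-43 + 3)² - 77) - 155/838 = ((-40)² - 77) - 155/838 = (1600 - 77) - 155/838 = 1523 - 155/838 = 1276119/838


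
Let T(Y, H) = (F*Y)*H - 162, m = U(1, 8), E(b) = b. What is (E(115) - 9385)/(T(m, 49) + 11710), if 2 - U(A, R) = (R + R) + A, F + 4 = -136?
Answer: -4635/57224 ≈ -0.080997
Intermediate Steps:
F = -140 (F = -4 - 136 = -140)
U(A, R) = 2 - A - 2*R (U(A, R) = 2 - ((R + R) + A) = 2 - (2*R + A) = 2 - (A + 2*R) = 2 + (-A - 2*R) = 2 - A - 2*R)
m = -15 (m = 2 - 1*1 - 2*8 = 2 - 1 - 16 = -15)
T(Y, H) = -162 - 140*H*Y (T(Y, H) = (-140*Y)*H - 162 = -140*H*Y - 162 = -162 - 140*H*Y)
(E(115) - 9385)/(T(m, 49) + 11710) = (115 - 9385)/((-162 - 140*49*(-15)) + 11710) = -9270/((-162 + 102900) + 11710) = -9270/(102738 + 11710) = -9270/114448 = -9270*1/114448 = -4635/57224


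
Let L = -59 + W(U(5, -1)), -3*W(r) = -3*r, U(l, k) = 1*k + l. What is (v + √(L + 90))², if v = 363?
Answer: (363 + √35)² ≈ 1.3610e+5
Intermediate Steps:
U(l, k) = k + l
W(r) = r (W(r) = -(-1)*r = r)
L = -55 (L = -59 + (-1 + 5) = -59 + 4 = -55)
(v + √(L + 90))² = (363 + √(-55 + 90))² = (363 + √35)²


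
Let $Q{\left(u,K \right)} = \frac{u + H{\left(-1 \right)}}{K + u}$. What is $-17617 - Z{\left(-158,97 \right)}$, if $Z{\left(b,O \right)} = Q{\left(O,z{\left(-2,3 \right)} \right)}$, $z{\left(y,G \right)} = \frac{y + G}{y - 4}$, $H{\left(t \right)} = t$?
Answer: $- \frac{10236053}{581} \approx -17618.0$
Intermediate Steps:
$z{\left(y,G \right)} = \frac{G + y}{-4 + y}$
$Q{\left(u,K \right)} = \frac{-1 + u}{K + u}$ ($Q{\left(u,K \right)} = \frac{u - 1}{K + u} = \frac{-1 + u}{K + u}$)
$Z{\left(b,O \right)} = \frac{-1 + O}{- \frac{1}{6} + O}$ ($Z{\left(b,O \right)} = \frac{-1 + O}{\frac{3 - 2}{-4 - 2} + O} = \frac{-1 + O}{\frac{1}{-6} \cdot 1 + O} = \frac{-1 + O}{\left(- \frac{1}{6}\right) 1 + O} = \frac{-1 + O}{- \frac{1}{6} + O}$)
$-17617 - Z{\left(-158,97 \right)} = -17617 - \frac{6 \left(-1 + 97\right)}{-1 + 6 \cdot 97} = -17617 - 6 \frac{1}{-1 + 582} \cdot 96 = -17617 - 6 \cdot \frac{1}{581} \cdot 96 = -17617 - \frac{576}{581} = - \frac{10236053}{581}$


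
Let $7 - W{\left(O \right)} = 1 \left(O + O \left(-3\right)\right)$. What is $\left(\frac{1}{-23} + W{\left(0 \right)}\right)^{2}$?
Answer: $\frac{25600}{529} \approx 48.393$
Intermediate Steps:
$W{\left(O \right)} = 7 + 2 O$ ($W{\left(O \right)} = 7 - 1 \left(O + O \left(-3\right)\right) = 7 - 1 \left(O - 3 O\right) = 7 - 1 \left(- 2 O\right) = 7 - - 2 O = 7 + 2 O$)
$\left(\frac{1}{-23} + W{\left(0 \right)}\right)^{2} = \left(\frac{1}{-23} + \left(7 + 2 \cdot 0\right)\right)^{2} = \left(- \frac{1}{23} + \left(7 + 0\right)\right)^{2} = \left(- \frac{1}{23} + 7\right)^{2} = \left(\frac{160}{23}\right)^{2} = \frac{25600}{529}$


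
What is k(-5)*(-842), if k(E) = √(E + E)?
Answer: -842*I*√10 ≈ -2662.6*I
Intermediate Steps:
k(E) = √2*√E (k(E) = √(2*E) = √2*√E)
k(-5)*(-842) = (√2*√(-5))*(-842) = (√2*(I*√5))*(-842) = (I*√10)*(-842) = -842*I*√10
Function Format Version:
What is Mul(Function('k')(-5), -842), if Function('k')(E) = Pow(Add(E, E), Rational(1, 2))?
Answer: Mul(-842, I, Pow(10, Rational(1, 2))) ≈ Mul(-2662.6, I)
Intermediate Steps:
Function('k')(E) = Mul(Pow(2, Rational(1, 2)), Pow(E, Rational(1, 2))) (Function('k')(E) = Pow(Mul(2, E), Rational(1, 2)) = Mul(Pow(2, Rational(1, 2)), Pow(E, Rational(1, 2))))
Mul(Function('k')(-5), -842) = Mul(Mul(Pow(2, Rational(1, 2)), Pow(-5, Rational(1, 2))), -842) = Mul(Mul(Pow(2, Rational(1, 2)), Mul(I, Pow(5, Rational(1, 2)))), -842) = Mul(Mul(I, Pow(10, Rational(1, 2))), -842) = Mul(-842, I, Pow(10, Rational(1, 2)))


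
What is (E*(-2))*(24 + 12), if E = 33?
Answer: -2376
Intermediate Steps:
(E*(-2))*(24 + 12) = (33*(-2))*(24 + 12) = -66*36 = -2376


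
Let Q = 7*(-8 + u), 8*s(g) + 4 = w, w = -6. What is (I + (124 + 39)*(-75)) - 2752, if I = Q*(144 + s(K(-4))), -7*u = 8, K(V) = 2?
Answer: -24113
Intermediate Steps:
s(g) = -5/4 (s(g) = -½ + (⅛)*(-6) = -½ - ¾ = -5/4)
u = -8/7 (u = -⅐*8 = -8/7 ≈ -1.1429)
Q = -64 (Q = 7*(-8 - 8/7) = 7*(-64/7) = -64)
I = -9136 (I = -64*(144 - 5/4) = -64*571/4 = -9136)
(I + (124 + 39)*(-75)) - 2752 = (-9136 + (124 + 39)*(-75)) - 2752 = (-9136 + 163*(-75)) - 2752 = (-9136 - 12225) - 2752 = -21361 - 2752 = -24113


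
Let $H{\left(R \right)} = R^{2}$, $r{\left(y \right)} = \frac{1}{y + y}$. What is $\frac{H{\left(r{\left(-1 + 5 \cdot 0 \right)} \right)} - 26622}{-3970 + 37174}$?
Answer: $- \frac{106487}{132816} \approx -0.80176$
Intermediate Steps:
$r{\left(y \right)} = \frac{1}{2 y}$
$\frac{H{\left(r{\left(-1 + 5 \cdot 0 \right)} \right)} - 26622}{-3970 + 37174} = \frac{\left(\frac{1}{2 \left(-1 + 5 \cdot 0\right)}\right)^{2} - 26622}{-3970 + 37174} = \frac{\left(\frac{1}{2 \left(-1 + 0\right)}\right)^{2} - 26622}{33204} = \left(\left(\frac{1}{2 \left(-1\right)}\right)^{2} - 26622\right) \frac{1}{33204} = \left(\left(\frac{1}{2} \left(-1\right)\right)^{2} - 26622\right) \frac{1}{33204} = \left(\left(- \frac{1}{2}\right)^{2} - 26622\right) \frac{1}{33204} = \left(\frac{1}{4} - 26622\right) \frac{1}{33204} = \left(- \frac{106487}{4}\right) \frac{1}{33204} = - \frac{106487}{132816}$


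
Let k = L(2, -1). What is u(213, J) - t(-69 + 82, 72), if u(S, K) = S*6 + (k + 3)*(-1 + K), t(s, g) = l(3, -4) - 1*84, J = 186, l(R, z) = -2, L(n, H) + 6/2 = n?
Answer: 1734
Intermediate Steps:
L(n, H) = -3 + n
k = -1 (k = -3 + 2 = -1)
t(s, g) = -86 (t(s, g) = -2 - 1*84 = -2 - 84 = -86)
u(S, K) = -2 + 2*K + 6*S (u(S, K) = S*6 + (-1 + 3)*(-1 + K) = 6*S + 2*(-1 + K) = 6*S + (-2 + 2*K) = -2 + 2*K + 6*S)
u(213, J) - t(-69 + 82, 72) = (-2 + 2*186 + 6*213) - 1*(-86) = (-2 + 372 + 1278) + 86 = 1648 + 86 = 1734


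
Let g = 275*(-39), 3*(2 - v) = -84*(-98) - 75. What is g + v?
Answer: -13442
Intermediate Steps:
v = -2717 (v = 2 - (-84*(-98) - 75)/3 = 2 - (8232 - 75)/3 = 2 - 1/3*8157 = 2 - 2719 = -2717)
g = -10725
g + v = -10725 - 2717 = -13442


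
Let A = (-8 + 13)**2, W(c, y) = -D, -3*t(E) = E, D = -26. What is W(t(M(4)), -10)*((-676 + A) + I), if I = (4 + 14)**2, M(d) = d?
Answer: -8502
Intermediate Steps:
t(E) = -E/3
W(c, y) = 26 (W(c, y) = -1*(-26) = 26)
I = 324 (I = 18**2 = 324)
A = 25 (A = 5**2 = 25)
W(t(M(4)), -10)*((-676 + A) + I) = 26*((-676 + 25) + 324) = 26*(-651 + 324) = 26*(-327) = -8502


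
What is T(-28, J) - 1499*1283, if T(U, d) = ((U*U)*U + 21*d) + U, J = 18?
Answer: -1944819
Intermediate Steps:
T(U, d) = U + U**3 + 21*d (T(U, d) = (U**2*U + 21*d) + U = (U**3 + 21*d) + U = U + U**3 + 21*d)
T(-28, J) - 1499*1283 = (-28 + (-28)**3 + 21*18) - 1499*1283 = (-28 - 21952 + 378) - 1923217 = -21602 - 1923217 = -1944819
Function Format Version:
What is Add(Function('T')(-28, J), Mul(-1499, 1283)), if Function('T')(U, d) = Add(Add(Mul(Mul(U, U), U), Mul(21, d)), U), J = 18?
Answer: -1944819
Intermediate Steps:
Function('T')(U, d) = Add(U, Pow(U, 3), Mul(21, d)) (Function('T')(U, d) = Add(Add(Mul(Pow(U, 2), U), Mul(21, d)), U) = Add(Add(Pow(U, 3), Mul(21, d)), U) = Add(U, Pow(U, 3), Mul(21, d)))
Add(Function('T')(-28, J), Mul(-1499, 1283)) = Add(Add(-28, Pow(-28, 3), Mul(21, 18)), Mul(-1499, 1283)) = Add(Add(-28, -21952, 378), -1923217) = Add(-21602, -1923217) = -1944819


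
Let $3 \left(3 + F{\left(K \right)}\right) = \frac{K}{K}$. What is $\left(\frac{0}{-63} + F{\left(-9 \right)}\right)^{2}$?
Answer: $\frac{64}{9} \approx 7.1111$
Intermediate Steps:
$F{\left(K \right)} = - \frac{8}{3}$ ($F{\left(K \right)} = -3 + \frac{K \frac{1}{K}}{3} = -3 + \frac{1}{3} \cdot 1 = -3 + \frac{1}{3} = - \frac{8}{3}$)
$\left(\frac{0}{-63} + F{\left(-9 \right)}\right)^{2} = \left(\frac{0}{-63} - \frac{8}{3}\right)^{2} = \left(0 \left(- \frac{1}{63}\right) - \frac{8}{3}\right)^{2} = \left(0 - \frac{8}{3}\right)^{2} = \left(- \frac{8}{3}\right)^{2} = \frac{64}{9}$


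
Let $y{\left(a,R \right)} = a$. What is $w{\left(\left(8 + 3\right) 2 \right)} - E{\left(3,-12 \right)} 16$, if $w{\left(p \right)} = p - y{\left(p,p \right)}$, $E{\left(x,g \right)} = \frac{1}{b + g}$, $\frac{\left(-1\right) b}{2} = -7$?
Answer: $-8$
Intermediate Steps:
$b = 14$ ($b = \left(-2\right) \left(-7\right) = 14$)
$E{\left(x,g \right)} = \frac{1}{14 + g}$
$w{\left(p \right)} = 0$ ($w{\left(p \right)} = p - p = 0$)
$w{\left(\left(8 + 3\right) 2 \right)} - E{\left(3,-12 \right)} 16 = 0 - \frac{1}{14 - 12} \cdot 16 = 0 - \frac{1}{2} \cdot 16 = 0 - 8 = -8$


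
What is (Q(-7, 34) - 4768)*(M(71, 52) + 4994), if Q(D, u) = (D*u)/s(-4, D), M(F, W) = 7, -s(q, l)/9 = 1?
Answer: -71137558/3 ≈ -2.3713e+7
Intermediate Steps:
s(q, l) = -9 (s(q, l) = -9*1 = -9)
Q(D, u) = -D*u/9 (Q(D, u) = (D*u)/(-9) = (D*u)*(-1/9) = -D*u/9)
(Q(-7, 34) - 4768)*(M(71, 52) + 4994) = (-1/9*(-7)*34 - 4768)*(7 + 4994) = (238/9 - 4768)*5001 = -42674/9*5001 = -71137558/3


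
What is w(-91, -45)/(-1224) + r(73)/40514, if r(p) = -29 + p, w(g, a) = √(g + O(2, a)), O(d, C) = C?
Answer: 22/20257 - I*√34/612 ≈ 0.001086 - 0.0095277*I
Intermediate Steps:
w(g, a) = √(a + g) (w(g, a) = √(g + a) = √(a + g))
w(-91, -45)/(-1224) + r(73)/40514 = √(-45 - 91)/(-1224) + (-29 + 73)/40514 = √(-136)*(-1/1224) + 44*(1/40514) = (2*I*√34)*(-1/1224) + 22/20257 = -I*√34/612 + 22/20257 = 22/20257 - I*√34/612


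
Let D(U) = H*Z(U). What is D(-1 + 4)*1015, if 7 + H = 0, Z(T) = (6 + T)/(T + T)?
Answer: -21315/2 ≈ -10658.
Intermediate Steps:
Z(T) = (6 + T)/(2*T) (Z(T) = (6 + T)/((2*T)) = (6 + T)*(1/(2*T)) = (6 + T)/(2*T))
H = -7 (H = -7 + 0 = -7)
D(U) = -7*(6 + U)/(2*U)
D(-1 + 4)*1015 = (-7/2 - 21/(-1 + 4))*1015 = (-7/2 - 21/3)*1015 = (-7/2 - 21*⅓)*1015 = (-7/2 - 7)*1015 = -21/2*1015 = -21315/2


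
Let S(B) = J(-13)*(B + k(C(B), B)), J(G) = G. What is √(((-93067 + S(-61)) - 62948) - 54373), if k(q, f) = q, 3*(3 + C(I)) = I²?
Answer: I*√2031123/3 ≈ 475.06*I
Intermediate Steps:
C(I) = -3 + I²/3
S(B) = 39 - 13*B - 13*B²/3 (S(B) = -13*(B + (-3 + B²/3)) = -13*(-3 + B + B²/3) = 39 - 13*B - 13*B²/3)
√(((-93067 + S(-61)) - 62948) - 54373) = √(((-93067 + (39 - 13*(-61) - 13/3*(-61)²)) - 62948) - 54373) = √(((-93067 + (39 + 793 - 13/3*3721)) - 62948) - 54373) = √(((-93067 + (39 + 793 - 48373/3)) - 62948) - 54373) = √(((-93067 - 45877/3) - 62948) - 54373) = √((-325078/3 - 62948) - 54373) = √(-513922/3 - 54373) = √(-677041/3) = I*√2031123/3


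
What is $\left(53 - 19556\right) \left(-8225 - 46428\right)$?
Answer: $1065897459$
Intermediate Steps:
$\left(53 - 19556\right) \left(-8225 - 46428\right) = \left(53 - 19556\right) \left(-54653\right) = \left(-19503\right) \left(-54653\right) = 1065897459$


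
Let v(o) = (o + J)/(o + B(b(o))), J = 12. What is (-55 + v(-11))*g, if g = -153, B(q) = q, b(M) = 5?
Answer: 16881/2 ≈ 8440.5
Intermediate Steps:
v(o) = (12 + o)/(5 + o) (v(o) = (o + 12)/(o + 5) = (12 + o)/(5 + o))
(-55 + v(-11))*g = (-55 + (12 - 11)/(5 - 11))*(-153) = (-55 + 1/(-6))*(-153) = (-55 - 1/6*1)*(-153) = (-55 - 1/6)*(-153) = -331/6*(-153) = 16881/2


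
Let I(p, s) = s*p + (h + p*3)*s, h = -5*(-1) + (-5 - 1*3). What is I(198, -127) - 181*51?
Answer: -109434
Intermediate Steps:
h = -3 (h = 5 + (-5 - 3) = 5 - 8 = -3)
I(p, s) = p*s + s*(-3 + 3*p) (I(p, s) = s*p + (-3 + p*3)*s = p*s + (-3 + 3*p)*s = p*s + s*(-3 + 3*p))
I(198, -127) - 181*51 = -127*(-3 + 4*198) - 181*51 = -127*(-3 + 792) - 1*9231 = -127*789 - 9231 = -100203 - 9231 = -109434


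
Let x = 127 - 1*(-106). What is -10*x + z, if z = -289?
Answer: -2619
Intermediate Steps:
x = 233 (x = 127 + 106 = 233)
-10*x + z = -10*233 - 289 = -2330 - 289 = -2619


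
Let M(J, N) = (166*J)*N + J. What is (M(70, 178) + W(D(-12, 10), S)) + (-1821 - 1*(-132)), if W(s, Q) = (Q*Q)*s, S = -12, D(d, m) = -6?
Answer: 2065877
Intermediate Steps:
W(s, Q) = s*Q² (W(s, Q) = Q²*s = s*Q²)
M(J, N) = J + 166*J*N (M(J, N) = 166*J*N + J = J + 166*J*N)
(M(70, 178) + W(D(-12, 10), S)) + (-1821 - 1*(-132)) = (70*(1 + 166*178) - 6*(-12)²) + (-1821 - 1*(-132)) = (70*(1 + 29548) - 6*144) + (-1821 + 132) = (70*29549 - 864) - 1689 = (2068430 - 864) - 1689 = 2067566 - 1689 = 2065877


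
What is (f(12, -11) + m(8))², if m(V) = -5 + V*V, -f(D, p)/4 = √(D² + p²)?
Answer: 7721 - 472*√265 ≈ 37.397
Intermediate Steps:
f(D, p) = -4*√(D² + p²)
m(V) = -5 + V²
(f(12, -11) + m(8))² = (-4*√(12² + (-11)²) + (-5 + 8²))² = (-4*√(144 + 121) + (-5 + 64))² = (-4*√265 + 59)² = (59 - 4*√265)²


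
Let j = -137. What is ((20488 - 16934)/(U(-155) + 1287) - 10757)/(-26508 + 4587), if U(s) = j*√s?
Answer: 24553598975/50040864222 - 243449*I*√155/50040864222 ≈ 0.49067 - 6.0569e-5*I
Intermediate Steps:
U(s) = -137*√s
((20488 - 16934)/(U(-155) + 1287) - 10757)/(-26508 + 4587) = ((20488 - 16934)/(-137*I*√155 + 1287) - 10757)/(-26508 + 4587) = (3554/(-137*I*√155 + 1287) - 10757)/(-21921) = (3554/(-137*I*√155 + 1287) - 10757)*(-1/21921) = (3554/(1287 - 137*I*√155) - 10757)*(-1/21921) = (-10757 + 3554/(1287 - 137*I*√155))*(-1/21921) = 10757/21921 - 3554/(21921*(1287 - 137*I*√155))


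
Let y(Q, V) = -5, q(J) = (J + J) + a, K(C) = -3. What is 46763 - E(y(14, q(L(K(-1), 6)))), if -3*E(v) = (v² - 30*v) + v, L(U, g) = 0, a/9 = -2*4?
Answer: 140459/3 ≈ 46820.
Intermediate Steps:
a = -72 (a = 9*(-2*4) = 9*(-8) = -72)
q(J) = -72 + 2*J (q(J) = (J + J) - 72 = 2*J - 72 = -72 + 2*J)
E(v) = -v²/3 + 29*v/3 (E(v) = -((v² - 30*v) + v)/3 = -(v² - 29*v)/3 = -v²/3 + 29*v/3)
46763 - E(y(14, q(L(K(-1), 6)))) = 46763 - (-5)*(29 - 1*(-5))/3 = 46763 - (-5)*(29 + 5)/3 = 46763 - (-5)*34/3 = 46763 - 1*(-170/3) = 46763 + 170/3 = 140459/3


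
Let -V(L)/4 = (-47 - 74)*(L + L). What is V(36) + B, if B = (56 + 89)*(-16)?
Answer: 32528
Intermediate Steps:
B = -2320 (B = 145*(-16) = -2320)
V(L) = 968*L (V(L) = -4*(-47 - 74)*(L + L) = -(-484)*2*L = -(-968)*L = 968*L)
V(36) + B = 968*36 - 2320 = 34848 - 2320 = 32528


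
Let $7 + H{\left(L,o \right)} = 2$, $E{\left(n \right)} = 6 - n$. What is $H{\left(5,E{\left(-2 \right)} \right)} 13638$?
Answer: $-68190$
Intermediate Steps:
$H{\left(L,o \right)} = -5$ ($H{\left(L,o \right)} = -7 + 2 = -5$)
$H{\left(5,E{\left(-2 \right)} \right)} 13638 = \left(-5\right) 13638 = -68190$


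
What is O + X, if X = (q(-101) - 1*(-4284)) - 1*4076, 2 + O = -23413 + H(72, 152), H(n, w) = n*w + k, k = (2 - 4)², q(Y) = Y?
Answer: -12360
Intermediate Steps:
k = 4 (k = (-2)² = 4)
H(n, w) = 4 + n*w (H(n, w) = n*w + 4 = 4 + n*w)
O = -12467 (O = -2 + (-23413 + (4 + 72*152)) = -2 + (-23413 + (4 + 10944)) = -2 + (-23413 + 10948) = -2 - 12465 = -12467)
X = 107 (X = (-101 - 1*(-4284)) - 1*4076 = (-101 + 4284) - 4076 = 4183 - 4076 = 107)
O + X = -12467 + 107 = -12360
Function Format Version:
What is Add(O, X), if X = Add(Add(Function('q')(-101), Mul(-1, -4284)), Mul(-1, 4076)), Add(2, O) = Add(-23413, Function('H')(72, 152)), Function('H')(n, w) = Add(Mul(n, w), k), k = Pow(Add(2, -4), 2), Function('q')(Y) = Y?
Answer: -12360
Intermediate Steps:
k = 4 (k = Pow(-2, 2) = 4)
Function('H')(n, w) = Add(4, Mul(n, w)) (Function('H')(n, w) = Add(Mul(n, w), 4) = Add(4, Mul(n, w)))
O = -12467 (O = Add(-2, Add(-23413, Add(4, Mul(72, 152)))) = Add(-2, Add(-23413, Add(4, 10944))) = Add(-2, Add(-23413, 10948)) = Add(-2, -12465) = -12467)
X = 107 (X = Add(Add(-101, Mul(-1, -4284)), Mul(-1, 4076)) = Add(Add(-101, 4284), -4076) = Add(4183, -4076) = 107)
Add(O, X) = Add(-12467, 107) = -12360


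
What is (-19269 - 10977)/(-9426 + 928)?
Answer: 15123/4249 ≈ 3.5592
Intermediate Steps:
(-19269 - 10977)/(-9426 + 928) = -30246/(-8498) = -30246*(-1/8498) = 15123/4249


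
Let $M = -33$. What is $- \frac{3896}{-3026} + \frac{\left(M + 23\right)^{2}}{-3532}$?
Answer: $\frac{1682259}{1335979} \approx 1.2592$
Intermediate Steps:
$- \frac{3896}{-3026} + \frac{\left(M + 23\right)^{2}}{-3532} = - \frac{3896}{-3026} + \frac{\left(-33 + 23\right)^{2}}{-3532} = \left(-3896\right) \left(- \frac{1}{3026}\right) + \left(-10\right)^{2} \left(- \frac{1}{3532}\right) = \frac{1948}{1513} + 100 \left(- \frac{1}{3532}\right) = \frac{1948}{1513} - \frac{25}{883} = \frac{1682259}{1335979}$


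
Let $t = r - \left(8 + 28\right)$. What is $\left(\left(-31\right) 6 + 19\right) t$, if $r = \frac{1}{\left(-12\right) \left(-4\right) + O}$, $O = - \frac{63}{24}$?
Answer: $\frac{2181020}{363} \approx 6008.3$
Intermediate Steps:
$O = - \frac{21}{8}$ ($O = \left(-63\right) \frac{1}{24} = - \frac{21}{8} \approx -2.625$)
$r = \frac{8}{363}$ ($r = \frac{1}{\left(-12\right) \left(-4\right) - \frac{21}{8}} = \frac{1}{48 - \frac{21}{8}} = \frac{1}{\frac{363}{8}} = \frac{8}{363} \approx 0.022039$)
$t = - \frac{13060}{363}$ ($t = \frac{8}{363} - \left(8 + 28\right) = \frac{8}{363} - 36 = - \frac{13060}{363} \approx -35.978$)
$\left(\left(-31\right) 6 + 19\right) t = \left(\left(-31\right) 6 + 19\right) \left(- \frac{13060}{363}\right) = \left(-186 + 19\right) \left(- \frac{13060}{363}\right) = \left(-167\right) \left(- \frac{13060}{363}\right) = \frac{2181020}{363}$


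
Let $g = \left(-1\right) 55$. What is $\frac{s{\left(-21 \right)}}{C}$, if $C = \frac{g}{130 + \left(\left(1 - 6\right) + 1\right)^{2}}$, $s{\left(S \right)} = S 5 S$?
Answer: $- \frac{64386}{11} \approx -5853.3$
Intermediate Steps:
$g = -55$
$s{\left(S \right)} = 5 S^{2}$ ($s{\left(S \right)} = 5 S S = 5 S^{2}$)
$C = - \frac{55}{146}$ ($C = \frac{1}{130 + \left(\left(1 - 6\right) + 1\right)^{2}} \left(-55\right) = \frac{1}{130 + \left(-5 + 1\right)^{2}} \left(-55\right) = \frac{1}{130 + \left(-4\right)^{2}} \left(-55\right) = \frac{1}{130 + 16} \left(-55\right) = \frac{1}{146} \left(-55\right) = - \frac{55}{146} \approx -0.37671$)
$\frac{s{\left(-21 \right)}}{C} = \frac{5 \left(-21\right)^{2}}{- \frac{55}{146}} = 5 \cdot 441 \left(- \frac{146}{55}\right) = 2205 \left(- \frac{146}{55}\right) = - \frac{64386}{11}$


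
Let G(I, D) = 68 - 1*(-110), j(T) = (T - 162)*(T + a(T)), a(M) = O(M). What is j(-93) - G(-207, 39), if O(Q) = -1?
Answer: 23792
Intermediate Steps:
a(M) = -1
j(T) = (-1 + T)*(-162 + T) (j(T) = (T - 162)*(T - 1) = (-162 + T)*(-1 + T) = (-1 + T)*(-162 + T))
G(I, D) = 178 (G(I, D) = 68 + 110 = 178)
j(-93) - G(-207, 39) = (162 + (-93)² - 163*(-93)) - 1*178 = (162 + 8649 + 15159) - 178 = 23970 - 178 = 23792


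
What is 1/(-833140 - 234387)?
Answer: -1/1067527 ≈ -9.3674e-7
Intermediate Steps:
1/(-833140 - 234387) = 1/(-1067527) = -1/1067527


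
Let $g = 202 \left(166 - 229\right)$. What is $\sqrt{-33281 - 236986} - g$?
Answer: $12726 + i \sqrt{270267} \approx 12726.0 + 519.87 i$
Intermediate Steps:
$g = -12726$ ($g = 202 \left(-63\right) = -12726$)
$\sqrt{-33281 - 236986} - g = \sqrt{-33281 - 236986} - -12726 = \sqrt{-270267} + 12726 = i \sqrt{270267} + 12726 = 12726 + i \sqrt{270267}$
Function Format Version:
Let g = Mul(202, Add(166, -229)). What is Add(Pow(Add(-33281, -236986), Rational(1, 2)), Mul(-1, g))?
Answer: Add(12726, Mul(I, Pow(270267, Rational(1, 2)))) ≈ Add(12726., Mul(519.87, I))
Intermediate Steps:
g = -12726 (g = Mul(202, -63) = -12726)
Add(Pow(Add(-33281, -236986), Rational(1, 2)), Mul(-1, g)) = Add(Pow(Add(-33281, -236986), Rational(1, 2)), Mul(-1, -12726)) = Add(Pow(-270267, Rational(1, 2)), 12726) = Add(Mul(I, Pow(270267, Rational(1, 2))), 12726) = Add(12726, Mul(I, Pow(270267, Rational(1, 2))))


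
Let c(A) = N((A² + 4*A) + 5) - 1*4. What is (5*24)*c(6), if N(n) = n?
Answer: 7320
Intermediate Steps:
c(A) = 1 + A² + 4*A (c(A) = ((A² + 4*A) + 5) - 1*4 = (5 + A² + 4*A) - 4 = 1 + A² + 4*A)
(5*24)*c(6) = (5*24)*(1 + 6² + 4*6) = 120*(1 + 36 + 24) = 120*61 = 7320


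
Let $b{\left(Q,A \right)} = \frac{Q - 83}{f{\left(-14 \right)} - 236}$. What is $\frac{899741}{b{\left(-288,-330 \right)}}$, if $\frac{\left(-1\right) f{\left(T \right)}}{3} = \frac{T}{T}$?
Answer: $\frac{215038099}{371} \approx 5.7962 \cdot 10^{5}$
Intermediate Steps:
$f{\left(T \right)} = -3$ ($f{\left(T \right)} = - 3 \frac{T}{T} = \left(-3\right) 1 = -3$)
$b{\left(Q,A \right)} = \frac{83}{239} - \frac{Q}{239}$ ($b{\left(Q,A \right)} = \frac{Q - 83}{-3 - 236} = \frac{-83 + Q}{-239} = \left(-83 + Q\right) \left(- \frac{1}{239}\right) = \frac{83}{239} - \frac{Q}{239}$)
$\frac{899741}{b{\left(-288,-330 \right)}} = \frac{899741}{\frac{83}{239} - - \frac{288}{239}} = \frac{899741}{\frac{83}{239} + \frac{288}{239}} = \frac{899741}{\frac{371}{239}} = 899741 \cdot \frac{239}{371} = \frac{215038099}{371}$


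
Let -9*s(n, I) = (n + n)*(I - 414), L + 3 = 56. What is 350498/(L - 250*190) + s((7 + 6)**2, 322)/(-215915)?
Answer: -682575392942/92200671045 ≈ -7.4032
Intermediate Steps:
L = 53 (L = -3 + 56 = 53)
s(n, I) = -2*n*(-414 + I)/9 (s(n, I) = -(n + n)*(I - 414)/9 = -2*n*(-414 + I)/9)
350498/(L - 250*190) + s((7 + 6)**2, 322)/(-215915) = 350498/(53 - 250*190) + (2*(7 + 6)**2*(414 - 1*322)/9)/(-215915) = 350498/(53 - 47500) + ((2/9)*13**2*(414 - 322))*(-1/215915) = 350498/(-47447) + ((2/9)*169*92)*(-1/215915) = 350498*(-1/47447) + (31096/9)*(-1/215915) = -350498/47447 - 31096/1943235 = -682575392942/92200671045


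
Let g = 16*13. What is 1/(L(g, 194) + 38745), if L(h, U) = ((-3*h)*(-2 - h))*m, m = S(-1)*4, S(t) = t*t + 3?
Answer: 1/2135385 ≈ 4.6830e-7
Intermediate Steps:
g = 208
S(t) = 3 + t² (S(t) = t² + 3 = 3 + t²)
m = 16 (m = (3 + (-1)²)*4 = (3 + 1)*4 = 4*4 = 16)
L(h, U) = -48*h*(-2 - h) (L(h, U) = ((-3*h)*(-2 - h))*16 = -3*h*(-2 - h)*16 = -48*h*(-2 - h))
1/(L(g, 194) + 38745) = 1/(48*208*(2 + 208) + 38745) = 1/(48*208*210 + 38745) = 1/(2096640 + 38745) = 1/2135385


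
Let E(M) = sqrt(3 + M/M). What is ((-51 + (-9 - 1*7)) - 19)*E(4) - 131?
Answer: -303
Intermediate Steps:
E(M) = 2 (E(M) = sqrt(3 + 1) = sqrt(4) = 2)
((-51 + (-9 - 1*7)) - 19)*E(4) - 131 = ((-51 + (-9 - 1*7)) - 19)*2 - 131 = ((-51 + (-9 - 7)) - 19)*2 - 131 = ((-51 - 16) - 19)*2 - 131 = (-67 - 19)*2 - 131 = -86*2 - 131 = -172 - 131 = -303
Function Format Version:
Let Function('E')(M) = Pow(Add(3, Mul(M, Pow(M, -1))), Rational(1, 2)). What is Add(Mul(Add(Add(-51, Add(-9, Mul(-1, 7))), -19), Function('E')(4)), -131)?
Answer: -303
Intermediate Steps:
Function('E')(M) = 2 (Function('E')(M) = Pow(Add(3, 1), Rational(1, 2)) = Pow(4, Rational(1, 2)) = 2)
Add(Mul(Add(Add(-51, Add(-9, Mul(-1, 7))), -19), Function('E')(4)), -131) = Add(Mul(Add(Add(-51, Add(-9, Mul(-1, 7))), -19), 2), -131) = Add(Mul(Add(Add(-51, Add(-9, -7)), -19), 2), -131) = Add(Mul(Add(Add(-51, -16), -19), 2), -131) = Add(Mul(Add(-67, -19), 2), -131) = Add(Mul(-86, 2), -131) = Add(-172, -131) = -303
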